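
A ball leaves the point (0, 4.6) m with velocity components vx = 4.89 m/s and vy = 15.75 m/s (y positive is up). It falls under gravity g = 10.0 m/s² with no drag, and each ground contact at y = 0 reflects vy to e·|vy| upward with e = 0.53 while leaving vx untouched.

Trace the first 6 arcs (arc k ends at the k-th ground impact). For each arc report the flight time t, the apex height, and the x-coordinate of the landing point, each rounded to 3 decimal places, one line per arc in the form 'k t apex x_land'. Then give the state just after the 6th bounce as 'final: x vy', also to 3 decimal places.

1 3.419 17.003 16.719
2 1.955 4.776 26.278
3 1.036 1.342 31.344
4 0.549 0.377 34.029
5 0.291 0.106 35.452
6 0.154 0.030 36.206
final: 36.206 0.409

Arc 1: start y=4.600, vy=15.750 → t=3.419, apex=17.003, x_land=16.719, impact vy=-18.441
  bounce: vy ← 0.53·18.441 = 9.774
Arc 2: start y=0.000, vy=9.774 → t=1.955, apex=4.776, x_land=26.278, impact vy=-9.774
  bounce: vy ← 0.53·9.774 = 5.180
Arc 3: start y=0.000, vy=5.180 → t=1.036, apex=1.342, x_land=31.344, impact vy=-5.180
  bounce: vy ← 0.53·5.180 = 2.745
Arc 4: start y=0.000, vy=2.745 → t=0.549, apex=0.377, x_land=34.029, impact vy=-2.745
  bounce: vy ← 0.53·2.745 = 1.455
Arc 5: start y=0.000, vy=1.455 → t=0.291, apex=0.106, x_land=35.452, impact vy=-1.455
  bounce: vy ← 0.53·1.455 = 0.771
Arc 6: start y=0.000, vy=0.771 → t=0.154, apex=0.030, x_land=36.206, impact vy=-0.771
  bounce: vy ← 0.53·0.771 = 0.409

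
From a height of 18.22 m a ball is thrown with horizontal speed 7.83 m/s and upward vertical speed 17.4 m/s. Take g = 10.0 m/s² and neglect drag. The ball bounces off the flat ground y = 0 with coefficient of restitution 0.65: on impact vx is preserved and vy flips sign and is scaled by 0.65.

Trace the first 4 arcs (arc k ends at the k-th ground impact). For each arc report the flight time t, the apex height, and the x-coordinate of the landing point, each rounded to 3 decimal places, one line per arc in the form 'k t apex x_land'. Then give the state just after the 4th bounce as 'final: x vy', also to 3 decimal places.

1 4.323 33.358 33.849
2 3.358 14.094 60.140
3 2.183 5.955 77.230
4 1.419 2.516 88.338
final: 88.338 4.611

Arc 1: start y=18.220, vy=17.400 → t=4.323, apex=33.358, x_land=33.849, impact vy=-25.829
  bounce: vy ← 0.65·25.829 = 16.789
Arc 2: start y=0.000, vy=16.789 → t=3.358, apex=14.094, x_land=60.140, impact vy=-16.789
  bounce: vy ← 0.65·16.789 = 10.913
Arc 3: start y=0.000, vy=10.913 → t=2.183, apex=5.955, x_land=77.230, impact vy=-10.913
  bounce: vy ← 0.65·10.913 = 7.093
Arc 4: start y=0.000, vy=7.093 → t=1.419, apex=2.516, x_land=88.338, impact vy=-7.093
  bounce: vy ← 0.65·7.093 = 4.611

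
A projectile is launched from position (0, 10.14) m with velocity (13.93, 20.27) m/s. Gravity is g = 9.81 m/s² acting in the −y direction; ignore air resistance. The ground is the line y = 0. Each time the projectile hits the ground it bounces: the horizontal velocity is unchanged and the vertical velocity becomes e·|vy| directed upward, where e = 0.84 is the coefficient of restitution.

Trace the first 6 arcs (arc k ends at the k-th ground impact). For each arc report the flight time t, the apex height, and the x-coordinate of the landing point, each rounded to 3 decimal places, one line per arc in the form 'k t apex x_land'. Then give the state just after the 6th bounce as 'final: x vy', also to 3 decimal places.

1 4.584 31.082 63.849
2 4.229 21.931 122.759
3 3.552 15.475 172.244
4 2.984 10.919 213.811
5 2.507 7.704 248.728
6 2.106 5.436 278.057
final: 278.057 8.675

Arc 1: start y=10.140, vy=20.270 → t=4.584, apex=31.082, x_land=63.849, impact vy=-24.695
  bounce: vy ← 0.84·24.695 = 20.743
Arc 2: start y=0.000, vy=20.743 → t=4.229, apex=21.931, x_land=122.759, impact vy=-20.743
  bounce: vy ← 0.84·20.743 = 17.424
Arc 3: start y=0.000, vy=17.424 → t=3.552, apex=15.475, x_land=172.244, impact vy=-17.424
  bounce: vy ← 0.84·17.424 = 14.637
Arc 4: start y=0.000, vy=14.637 → t=2.984, apex=10.919, x_land=213.811, impact vy=-14.637
  bounce: vy ← 0.84·14.637 = 12.295
Arc 5: start y=0.000, vy=12.295 → t=2.507, apex=7.704, x_land=248.728, impact vy=-12.295
  bounce: vy ← 0.84·12.295 = 10.328
Arc 6: start y=0.000, vy=10.328 → t=2.106, apex=5.436, x_land=278.057, impact vy=-10.328
  bounce: vy ← 0.84·10.328 = 8.675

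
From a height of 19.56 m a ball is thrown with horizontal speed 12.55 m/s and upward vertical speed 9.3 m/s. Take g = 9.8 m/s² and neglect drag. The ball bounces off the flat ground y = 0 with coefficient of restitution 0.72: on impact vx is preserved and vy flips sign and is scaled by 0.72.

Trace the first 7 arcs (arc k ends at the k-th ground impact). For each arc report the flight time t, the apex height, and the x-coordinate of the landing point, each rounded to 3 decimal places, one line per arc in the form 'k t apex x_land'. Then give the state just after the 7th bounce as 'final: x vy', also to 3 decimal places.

1 3.161 23.973 39.669
2 3.185 12.427 79.642
3 2.293 6.442 108.422
4 1.651 3.340 129.144
5 1.189 1.731 144.064
6 0.856 0.898 154.807
7 0.616 0.465 162.541
final: 162.541 2.174

Arc 1: start y=19.560, vy=9.300 → t=3.161, apex=23.973, x_land=39.669, impact vy=-21.676
  bounce: vy ← 0.72·21.676 = 15.607
Arc 2: start y=0.000, vy=15.607 → t=3.185, apex=12.427, x_land=79.642, impact vy=-15.607
  bounce: vy ← 0.72·15.607 = 11.237
Arc 3: start y=0.000, vy=11.237 → t=2.293, apex=6.442, x_land=108.422, impact vy=-11.237
  bounce: vy ← 0.72·11.237 = 8.091
Arc 4: start y=0.000, vy=8.091 → t=1.651, apex=3.340, x_land=129.144, impact vy=-8.091
  bounce: vy ← 0.72·8.091 = 5.825
Arc 5: start y=0.000, vy=5.825 → t=1.189, apex=1.731, x_land=144.064, impact vy=-5.825
  bounce: vy ← 0.72·5.825 = 4.194
Arc 6: start y=0.000, vy=4.194 → t=0.856, apex=0.898, x_land=154.807, impact vy=-4.194
  bounce: vy ← 0.72·4.194 = 3.020
Arc 7: start y=0.000, vy=3.020 → t=0.616, apex=0.465, x_land=162.541, impact vy=-3.020
  bounce: vy ← 0.72·3.020 = 2.174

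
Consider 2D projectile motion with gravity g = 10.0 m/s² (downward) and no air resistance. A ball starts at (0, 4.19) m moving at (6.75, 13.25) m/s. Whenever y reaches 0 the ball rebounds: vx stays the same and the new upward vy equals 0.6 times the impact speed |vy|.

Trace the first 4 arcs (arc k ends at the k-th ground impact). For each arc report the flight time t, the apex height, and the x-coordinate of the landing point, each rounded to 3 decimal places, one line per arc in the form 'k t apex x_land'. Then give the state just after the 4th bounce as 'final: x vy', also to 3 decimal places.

Arc 1: start y=4.190, vy=13.250 → t=2.935, apex=12.968, x_land=19.814, impact vy=-16.105
  bounce: vy ← 0.6·16.105 = 9.663
Arc 2: start y=0.000, vy=9.663 → t=1.933, apex=4.669, x_land=32.859, impact vy=-9.663
  bounce: vy ← 0.6·9.663 = 5.798
Arc 3: start y=0.000, vy=5.798 → t=1.160, apex=1.681, x_land=40.686, impact vy=-5.798
  bounce: vy ← 0.6·5.798 = 3.479
Arc 4: start y=0.000, vy=3.479 → t=0.696, apex=0.605, x_land=45.382, impact vy=-3.479
  bounce: vy ← 0.6·3.479 = 2.087

1 2.935 12.968 19.814
2 1.933 4.669 32.859
3 1.160 1.681 40.686
4 0.696 0.605 45.382
final: 45.382 2.087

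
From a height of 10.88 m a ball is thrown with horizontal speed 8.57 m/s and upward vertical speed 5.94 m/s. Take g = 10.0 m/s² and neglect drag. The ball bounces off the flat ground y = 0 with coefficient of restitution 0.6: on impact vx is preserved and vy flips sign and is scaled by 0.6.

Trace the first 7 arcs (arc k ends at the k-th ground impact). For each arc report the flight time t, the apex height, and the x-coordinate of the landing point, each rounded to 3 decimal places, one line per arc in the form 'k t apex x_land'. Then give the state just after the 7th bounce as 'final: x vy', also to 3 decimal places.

Arc 1: start y=10.880, vy=5.940 → t=2.184, apex=12.644, x_land=18.719, impact vy=-15.902
  bounce: vy ← 0.6·15.902 = 9.541
Arc 2: start y=0.000, vy=9.541 → t=1.908, apex=4.552, x_land=35.073, impact vy=-9.541
  bounce: vy ← 0.6·9.541 = 5.725
Arc 3: start y=0.000, vy=5.725 → t=1.145, apex=1.639, x_land=44.885, impact vy=-5.725
  bounce: vy ← 0.6·5.725 = 3.435
Arc 4: start y=0.000, vy=3.435 → t=0.687, apex=0.590, x_land=50.773, impact vy=-3.435
  bounce: vy ← 0.6·3.435 = 2.061
Arc 5: start y=0.000, vy=2.061 → t=0.412, apex=0.212, x_land=54.305, impact vy=-2.061
  bounce: vy ← 0.6·2.061 = 1.237
Arc 6: start y=0.000, vy=1.237 → t=0.247, apex=0.076, x_land=56.425, impact vy=-1.237
  bounce: vy ← 0.6·1.237 = 0.742
Arc 7: start y=0.000, vy=0.742 → t=0.148, apex=0.028, x_land=57.696, impact vy=-0.742
  bounce: vy ← 0.6·0.742 = 0.445

1 2.184 12.644 18.719
2 1.908 4.552 35.073
3 1.145 1.639 44.885
4 0.687 0.590 50.773
5 0.412 0.212 54.305
6 0.247 0.076 56.425
7 0.148 0.028 57.696
final: 57.696 0.445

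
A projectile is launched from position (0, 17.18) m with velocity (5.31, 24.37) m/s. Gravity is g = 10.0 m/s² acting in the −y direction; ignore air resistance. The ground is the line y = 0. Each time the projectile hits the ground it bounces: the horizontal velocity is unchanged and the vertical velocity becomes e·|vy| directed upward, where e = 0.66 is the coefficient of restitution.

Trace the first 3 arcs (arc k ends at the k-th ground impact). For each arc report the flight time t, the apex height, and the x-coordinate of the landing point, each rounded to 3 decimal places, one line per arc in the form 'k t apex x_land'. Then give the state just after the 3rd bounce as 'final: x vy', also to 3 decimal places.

1 5.499 46.875 29.199
2 4.042 20.419 50.660
3 2.667 8.894 64.824
final: 64.824 8.803

Arc 1: start y=17.180, vy=24.370 → t=5.499, apex=46.875, x_land=29.199, impact vy=-30.619
  bounce: vy ← 0.66·30.619 = 20.208
Arc 2: start y=0.000, vy=20.208 → t=4.042, apex=20.419, x_land=50.660, impact vy=-20.208
  bounce: vy ← 0.66·20.208 = 13.337
Arc 3: start y=0.000, vy=13.337 → t=2.667, apex=8.894, x_land=64.824, impact vy=-13.337
  bounce: vy ← 0.66·13.337 = 8.803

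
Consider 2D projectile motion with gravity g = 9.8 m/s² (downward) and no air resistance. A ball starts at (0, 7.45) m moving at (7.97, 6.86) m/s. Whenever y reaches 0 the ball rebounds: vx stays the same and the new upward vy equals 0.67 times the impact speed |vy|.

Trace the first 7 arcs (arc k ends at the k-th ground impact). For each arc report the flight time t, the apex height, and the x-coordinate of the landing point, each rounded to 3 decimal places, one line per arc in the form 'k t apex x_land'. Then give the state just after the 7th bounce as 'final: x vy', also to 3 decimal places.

Arc 1: start y=7.450, vy=6.860 → t=2.118, apex=9.851, x_land=16.880, impact vy=-13.895
  bounce: vy ← 0.67·13.895 = 9.310
Arc 2: start y=0.000, vy=9.310 → t=1.900, apex=4.422, x_land=32.022, impact vy=-9.310
  bounce: vy ← 0.67·9.310 = 6.238
Arc 3: start y=0.000, vy=6.238 → t=1.273, apex=1.985, x_land=42.168, impact vy=-6.238
  bounce: vy ← 0.67·6.238 = 4.179
Arc 4: start y=0.000, vy=4.179 → t=0.853, apex=0.891, x_land=48.966, impact vy=-4.179
  bounce: vy ← 0.67·4.179 = 2.800
Arc 5: start y=0.000, vy=2.800 → t=0.571, apex=0.400, x_land=53.520, impact vy=-2.800
  bounce: vy ← 0.67·2.800 = 1.876
Arc 6: start y=0.000, vy=1.876 → t=0.383, apex=0.180, x_land=56.571, impact vy=-1.876
  bounce: vy ← 0.67·1.876 = 1.257
Arc 7: start y=0.000, vy=1.257 → t=0.257, apex=0.081, x_land=58.616, impact vy=-1.257
  bounce: vy ← 0.67·1.257 = 0.842

1 2.118 9.851 16.880
2 1.900 4.422 32.022
3 1.273 1.985 42.168
4 0.853 0.891 48.966
5 0.571 0.400 53.520
6 0.383 0.180 56.571
7 0.257 0.081 58.616
final: 58.616 0.842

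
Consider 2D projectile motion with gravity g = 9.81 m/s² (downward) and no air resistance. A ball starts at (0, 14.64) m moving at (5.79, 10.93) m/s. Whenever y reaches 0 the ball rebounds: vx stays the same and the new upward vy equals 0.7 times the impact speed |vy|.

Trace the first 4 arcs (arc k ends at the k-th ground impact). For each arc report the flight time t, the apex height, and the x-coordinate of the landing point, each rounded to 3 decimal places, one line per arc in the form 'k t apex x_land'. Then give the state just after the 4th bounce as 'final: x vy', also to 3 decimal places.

1 3.170 20.729 18.354
2 2.878 10.157 35.018
3 2.015 4.977 46.682
4 1.410 2.439 54.848
final: 54.848 4.842

Arc 1: start y=14.640, vy=10.930 → t=3.170, apex=20.729, x_land=18.354, impact vy=-20.167
  bounce: vy ← 0.7·20.167 = 14.117
Arc 2: start y=0.000, vy=14.117 → t=2.878, apex=10.157, x_land=35.018, impact vy=-14.117
  bounce: vy ← 0.7·14.117 = 9.882
Arc 3: start y=0.000, vy=9.882 → t=2.015, apex=4.977, x_land=46.682, impact vy=-9.882
  bounce: vy ← 0.7·9.882 = 6.917
Arc 4: start y=0.000, vy=6.917 → t=1.410, apex=2.439, x_land=54.848, impact vy=-6.917
  bounce: vy ← 0.7·6.917 = 4.842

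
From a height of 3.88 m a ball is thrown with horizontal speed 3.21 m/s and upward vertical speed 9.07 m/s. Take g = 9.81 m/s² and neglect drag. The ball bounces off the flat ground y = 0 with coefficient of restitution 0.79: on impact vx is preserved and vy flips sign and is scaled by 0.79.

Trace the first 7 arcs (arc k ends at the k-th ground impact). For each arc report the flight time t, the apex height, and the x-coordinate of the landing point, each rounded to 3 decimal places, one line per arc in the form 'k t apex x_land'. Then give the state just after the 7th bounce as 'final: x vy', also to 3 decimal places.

1 2.207 8.073 7.086
2 2.027 5.038 13.593
3 1.601 3.144 18.733
4 1.265 1.962 22.794
5 0.999 1.225 26.002
6 0.790 0.764 28.536
7 0.624 0.477 30.538
final: 30.538 2.417

Arc 1: start y=3.880, vy=9.070 → t=2.207, apex=8.073, x_land=7.086, impact vy=-12.585
  bounce: vy ← 0.79·12.585 = 9.942
Arc 2: start y=0.000, vy=9.942 → t=2.027, apex=5.038, x_land=13.593, impact vy=-9.942
  bounce: vy ← 0.79·9.942 = 7.855
Arc 3: start y=0.000, vy=7.855 → t=1.601, apex=3.144, x_land=18.733, impact vy=-7.855
  bounce: vy ← 0.79·7.855 = 6.205
Arc 4: start y=0.000, vy=6.205 → t=1.265, apex=1.962, x_land=22.794, impact vy=-6.205
  bounce: vy ← 0.79·6.205 = 4.902
Arc 5: start y=0.000, vy=4.902 → t=0.999, apex=1.225, x_land=26.002, impact vy=-4.902
  bounce: vy ← 0.79·4.902 = 3.873
Arc 6: start y=0.000, vy=3.873 → t=0.790, apex=0.764, x_land=28.536, impact vy=-3.873
  bounce: vy ← 0.79·3.873 = 3.059
Arc 7: start y=0.000, vy=3.059 → t=0.624, apex=0.477, x_land=30.538, impact vy=-3.059
  bounce: vy ← 0.79·3.059 = 2.417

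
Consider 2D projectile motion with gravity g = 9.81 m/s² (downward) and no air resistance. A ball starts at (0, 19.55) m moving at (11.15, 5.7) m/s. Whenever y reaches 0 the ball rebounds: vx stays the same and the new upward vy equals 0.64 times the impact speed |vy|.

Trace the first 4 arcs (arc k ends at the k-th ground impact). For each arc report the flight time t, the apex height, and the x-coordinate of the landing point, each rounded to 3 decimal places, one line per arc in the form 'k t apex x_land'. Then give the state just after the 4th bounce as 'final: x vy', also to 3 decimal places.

1 2.660 21.206 29.662
2 2.661 8.686 59.338
3 1.703 3.558 78.330
4 1.090 1.457 90.485
final: 90.485 3.422

Arc 1: start y=19.550, vy=5.700 → t=2.660, apex=21.206, x_land=29.662, impact vy=-20.398
  bounce: vy ← 0.64·20.398 = 13.054
Arc 2: start y=0.000, vy=13.054 → t=2.661, apex=8.686, x_land=59.338, impact vy=-13.054
  bounce: vy ← 0.64·13.054 = 8.355
Arc 3: start y=0.000, vy=8.355 → t=1.703, apex=3.558, x_land=78.330, impact vy=-8.355
  bounce: vy ← 0.64·8.355 = 5.347
Arc 4: start y=0.000, vy=5.347 → t=1.090, apex=1.457, x_land=90.485, impact vy=-5.347
  bounce: vy ← 0.64·5.347 = 3.422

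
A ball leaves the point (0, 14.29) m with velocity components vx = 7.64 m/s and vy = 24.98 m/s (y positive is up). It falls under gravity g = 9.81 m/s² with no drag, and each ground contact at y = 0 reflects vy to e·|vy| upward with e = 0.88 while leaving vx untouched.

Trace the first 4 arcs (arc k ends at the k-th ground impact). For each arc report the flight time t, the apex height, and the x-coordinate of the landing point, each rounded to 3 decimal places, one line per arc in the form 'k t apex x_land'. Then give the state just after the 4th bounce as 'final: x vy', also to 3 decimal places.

Arc 1: start y=14.290, vy=24.980 → t=5.612, apex=46.094, x_land=42.875, impact vy=-30.073
  bounce: vy ← 0.88·30.073 = 26.464
Arc 2: start y=0.000, vy=26.464 → t=5.395, apex=35.695, x_land=84.095, impact vy=-26.464
  bounce: vy ← 0.88·26.464 = 23.288
Arc 3: start y=0.000, vy=23.288 → t=4.748, apex=27.643, x_land=120.369, impact vy=-23.288
  bounce: vy ← 0.88·23.288 = 20.494
Arc 4: start y=0.000, vy=20.494 → t=4.178, apex=21.406, x_land=152.290, impact vy=-20.494
  bounce: vy ← 0.88·20.494 = 18.034

1 5.612 46.094 42.875
2 5.395 35.695 84.095
3 4.748 27.643 120.369
4 4.178 21.406 152.290
final: 152.290 18.034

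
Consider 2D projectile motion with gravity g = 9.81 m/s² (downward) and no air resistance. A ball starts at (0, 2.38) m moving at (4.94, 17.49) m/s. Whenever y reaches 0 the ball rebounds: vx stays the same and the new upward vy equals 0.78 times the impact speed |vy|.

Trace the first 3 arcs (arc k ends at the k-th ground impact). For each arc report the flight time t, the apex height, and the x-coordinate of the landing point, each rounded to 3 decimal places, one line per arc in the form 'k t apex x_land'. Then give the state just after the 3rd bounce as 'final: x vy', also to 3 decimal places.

Arc 1: start y=2.380, vy=17.490 → t=3.697, apex=17.971, x_land=18.263, impact vy=-18.778
  bounce: vy ← 0.78·18.778 = 14.646
Arc 2: start y=0.000, vy=14.646 → t=2.986, apex=10.934, x_land=33.014, impact vy=-14.646
  bounce: vy ← 0.78·14.646 = 11.424
Arc 3: start y=0.000, vy=11.424 → t=2.329, apex=6.652, x_land=44.520, impact vy=-11.424
  bounce: vy ← 0.78·11.424 = 8.911

1 3.697 17.971 18.263
2 2.986 10.934 33.014
3 2.329 6.652 44.520
final: 44.520 8.911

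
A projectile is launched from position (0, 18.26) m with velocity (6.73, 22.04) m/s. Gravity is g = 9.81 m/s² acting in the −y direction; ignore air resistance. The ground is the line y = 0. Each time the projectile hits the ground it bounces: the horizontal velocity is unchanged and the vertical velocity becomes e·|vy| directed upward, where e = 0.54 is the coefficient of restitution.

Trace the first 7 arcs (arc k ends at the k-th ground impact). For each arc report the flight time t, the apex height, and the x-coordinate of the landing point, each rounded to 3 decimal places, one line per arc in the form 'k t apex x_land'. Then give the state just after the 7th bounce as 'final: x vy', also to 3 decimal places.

1 5.208 43.018 35.051
2 3.198 12.544 56.576
3 1.727 3.658 68.200
4 0.933 1.067 74.476
5 0.504 0.311 77.866
6 0.272 0.091 79.696
7 0.147 0.026 80.685
final: 80.685 0.389

Arc 1: start y=18.260, vy=22.040 → t=5.208, apex=43.018, x_land=35.051, impact vy=-29.052
  bounce: vy ← 0.54·29.052 = 15.688
Arc 2: start y=0.000, vy=15.688 → t=3.198, apex=12.544, x_land=56.576, impact vy=-15.688
  bounce: vy ← 0.54·15.688 = 8.472
Arc 3: start y=0.000, vy=8.472 → t=1.727, apex=3.658, x_land=68.200, impact vy=-8.472
  bounce: vy ← 0.54·8.472 = 4.575
Arc 4: start y=0.000, vy=4.575 → t=0.933, apex=1.067, x_land=74.476, impact vy=-4.575
  bounce: vy ← 0.54·4.575 = 2.470
Arc 5: start y=0.000, vy=2.470 → t=0.504, apex=0.311, x_land=77.866, impact vy=-2.470
  bounce: vy ← 0.54·2.470 = 1.334
Arc 6: start y=0.000, vy=1.334 → t=0.272, apex=0.091, x_land=79.696, impact vy=-1.334
  bounce: vy ← 0.54·1.334 = 0.720
Arc 7: start y=0.000, vy=0.720 → t=0.147, apex=0.026, x_land=80.685, impact vy=-0.720
  bounce: vy ← 0.54·0.720 = 0.389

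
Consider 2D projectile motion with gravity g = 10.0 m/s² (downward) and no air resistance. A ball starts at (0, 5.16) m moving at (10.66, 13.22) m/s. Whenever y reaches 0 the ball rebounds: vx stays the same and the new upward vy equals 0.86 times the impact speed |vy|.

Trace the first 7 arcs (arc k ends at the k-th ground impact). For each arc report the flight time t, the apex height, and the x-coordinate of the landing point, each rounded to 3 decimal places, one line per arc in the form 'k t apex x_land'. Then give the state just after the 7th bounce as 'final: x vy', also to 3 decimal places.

1 2.989 13.898 31.865
2 2.868 10.279 62.434
3 2.466 7.603 88.724
4 2.121 5.623 111.333
5 1.824 4.159 130.777
6 1.569 3.076 147.498
7 1.349 2.275 161.879
final: 161.879 5.801

Arc 1: start y=5.160, vy=13.220 → t=2.989, apex=13.898, x_land=31.865, impact vy=-16.672
  bounce: vy ← 0.86·16.672 = 14.338
Arc 2: start y=0.000, vy=14.338 → t=2.868, apex=10.279, x_land=62.434, impact vy=-14.338
  bounce: vy ← 0.86·14.338 = 12.331
Arc 3: start y=0.000, vy=12.331 → t=2.466, apex=7.603, x_land=88.724, impact vy=-12.331
  bounce: vy ← 0.86·12.331 = 10.605
Arc 4: start y=0.000, vy=10.605 → t=2.121, apex=5.623, x_land=111.333, impact vy=-10.605
  bounce: vy ← 0.86·10.605 = 9.120
Arc 5: start y=0.000, vy=9.120 → t=1.824, apex=4.159, x_land=130.777, impact vy=-9.120
  bounce: vy ← 0.86·9.120 = 7.843
Arc 6: start y=0.000, vy=7.843 → t=1.569, apex=3.076, x_land=147.498, impact vy=-7.843
  bounce: vy ← 0.86·7.843 = 6.745
Arc 7: start y=0.000, vy=6.745 → t=1.349, apex=2.275, x_land=161.879, impact vy=-6.745
  bounce: vy ← 0.86·6.745 = 5.801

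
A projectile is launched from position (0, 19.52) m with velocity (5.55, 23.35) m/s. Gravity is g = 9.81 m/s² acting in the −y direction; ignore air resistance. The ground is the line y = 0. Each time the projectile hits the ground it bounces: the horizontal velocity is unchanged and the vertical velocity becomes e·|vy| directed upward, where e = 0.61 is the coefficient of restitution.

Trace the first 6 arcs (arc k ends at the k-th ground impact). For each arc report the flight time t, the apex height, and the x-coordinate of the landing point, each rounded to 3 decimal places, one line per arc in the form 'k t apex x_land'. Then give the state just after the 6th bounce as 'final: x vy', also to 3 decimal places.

Arc 1: start y=19.520, vy=23.350 → t=5.486, apex=47.309, x_land=30.447, impact vy=-30.466
  bounce: vy ← 0.61·30.466 = 18.585
Arc 2: start y=0.000, vy=18.585 → t=3.789, apex=17.604, x_land=51.475, impact vy=-18.585
  bounce: vy ← 0.61·18.585 = 11.337
Arc 3: start y=0.000, vy=11.337 → t=2.311, apex=6.550, x_land=64.302, impact vy=-11.337
  bounce: vy ← 0.61·11.337 = 6.915
Arc 4: start y=0.000, vy=6.915 → t=1.410, apex=2.437, x_land=72.127, impact vy=-6.915
  bounce: vy ← 0.61·6.915 = 4.218
Arc 5: start y=0.000, vy=4.218 → t=0.860, apex=0.907, x_land=76.900, impact vy=-4.218
  bounce: vy ← 0.61·4.218 = 2.573
Arc 6: start y=0.000, vy=2.573 → t=0.525, apex=0.337, x_land=79.812, impact vy=-2.573
  bounce: vy ← 0.61·2.573 = 1.570

1 5.486 47.309 30.447
2 3.789 17.604 51.475
3 2.311 6.550 64.302
4 1.410 2.437 72.127
5 0.860 0.907 76.900
6 0.525 0.337 79.812
final: 79.812 1.570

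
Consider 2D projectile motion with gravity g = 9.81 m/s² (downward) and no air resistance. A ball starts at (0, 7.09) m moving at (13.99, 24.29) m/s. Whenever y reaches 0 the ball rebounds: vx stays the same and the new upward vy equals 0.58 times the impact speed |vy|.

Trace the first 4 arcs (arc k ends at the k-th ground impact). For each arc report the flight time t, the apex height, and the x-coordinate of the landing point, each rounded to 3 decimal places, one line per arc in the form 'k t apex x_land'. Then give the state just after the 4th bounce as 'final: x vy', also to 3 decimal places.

Arc 1: start y=7.090, vy=24.290 → t=5.229, apex=37.162, x_land=73.147, impact vy=-27.002
  bounce: vy ← 0.58·27.002 = 15.661
Arc 2: start y=0.000, vy=15.661 → t=3.193, apex=12.501, x_land=117.816, impact vy=-15.661
  bounce: vy ← 0.58·15.661 = 9.083
Arc 3: start y=0.000, vy=9.083 → t=1.852, apex=4.205, x_land=143.724, impact vy=-9.083
  bounce: vy ← 0.58·9.083 = 5.268
Arc 4: start y=0.000, vy=5.268 → t=1.074, apex=1.415, x_land=158.750, impact vy=-5.268
  bounce: vy ← 0.58·5.268 = 3.056

1 5.229 37.162 73.147
2 3.193 12.501 117.816
3 1.852 4.205 143.724
4 1.074 1.415 158.750
final: 158.750 3.056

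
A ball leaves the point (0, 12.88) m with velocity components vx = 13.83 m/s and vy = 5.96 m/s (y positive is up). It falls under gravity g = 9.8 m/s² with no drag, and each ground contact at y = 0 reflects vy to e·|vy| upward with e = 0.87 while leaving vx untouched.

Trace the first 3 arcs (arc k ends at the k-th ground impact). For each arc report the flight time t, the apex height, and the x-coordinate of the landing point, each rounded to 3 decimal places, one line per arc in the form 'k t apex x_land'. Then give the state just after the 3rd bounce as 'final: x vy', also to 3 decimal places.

Arc 1: start y=12.880, vy=5.960 → t=2.340, apex=14.692, x_land=32.359, impact vy=-16.970
  bounce: vy ← 0.87·16.970 = 14.764
Arc 2: start y=0.000, vy=14.764 → t=3.013, apex=11.121, x_land=74.028, impact vy=-14.764
  bounce: vy ← 0.87·14.764 = 12.844
Arc 3: start y=0.000, vy=12.844 → t=2.621, apex=8.417, x_land=110.281, impact vy=-12.844
  bounce: vy ← 0.87·12.844 = 11.175

1 2.340 14.692 32.359
2 3.013 11.121 74.028
3 2.621 8.417 110.281
final: 110.281 11.175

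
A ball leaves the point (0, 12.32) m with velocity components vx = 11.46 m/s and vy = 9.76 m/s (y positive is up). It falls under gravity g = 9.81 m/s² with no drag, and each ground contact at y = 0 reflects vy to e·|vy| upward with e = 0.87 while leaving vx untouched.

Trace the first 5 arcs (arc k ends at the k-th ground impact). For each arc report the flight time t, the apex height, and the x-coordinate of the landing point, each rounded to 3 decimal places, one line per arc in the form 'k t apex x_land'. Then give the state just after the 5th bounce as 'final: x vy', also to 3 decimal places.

Arc 1: start y=12.320, vy=9.760 → t=2.866, apex=17.175, x_land=32.846, impact vy=-18.357
  bounce: vy ← 0.87·18.357 = 15.971
Arc 2: start y=0.000, vy=15.971 → t=3.256, apex=13.000, x_land=70.159, impact vy=-15.971
  bounce: vy ← 0.87·15.971 = 13.894
Arc 3: start y=0.000, vy=13.894 → t=2.833, apex=9.840, x_land=102.622, impact vy=-13.894
  bounce: vy ← 0.87·13.894 = 12.088
Arc 4: start y=0.000, vy=12.088 → t=2.464, apex=7.448, x_land=130.865, impact vy=-12.088
  bounce: vy ← 0.87·12.088 = 10.517
Arc 5: start y=0.000, vy=10.517 → t=2.144, apex=5.637, x_land=155.435, impact vy=-10.517
  bounce: vy ← 0.87·10.517 = 9.149

1 2.866 17.175 32.846
2 3.256 13.000 70.159
3 2.833 9.840 102.622
4 2.464 7.448 130.865
5 2.144 5.637 155.435
final: 155.435 9.149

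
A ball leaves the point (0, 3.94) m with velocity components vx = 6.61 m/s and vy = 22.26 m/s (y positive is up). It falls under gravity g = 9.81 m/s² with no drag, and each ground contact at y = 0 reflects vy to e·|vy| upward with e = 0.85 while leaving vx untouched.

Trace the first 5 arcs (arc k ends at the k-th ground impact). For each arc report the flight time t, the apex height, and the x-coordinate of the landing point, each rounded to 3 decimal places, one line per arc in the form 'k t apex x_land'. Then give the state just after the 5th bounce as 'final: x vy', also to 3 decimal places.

Arc 1: start y=3.940, vy=22.260 → t=4.709, apex=29.195, x_land=31.125, impact vy=-23.933
  bounce: vy ← 0.85·23.933 = 20.343
Arc 2: start y=0.000, vy=20.343 → t=4.147, apex=21.094, x_land=58.540, impact vy=-20.343
  bounce: vy ← 0.85·20.343 = 17.292
Arc 3: start y=0.000, vy=17.292 → t=3.525, apex=15.240, x_land=81.843, impact vy=-17.292
  bounce: vy ← 0.85·17.292 = 14.698
Arc 4: start y=0.000, vy=14.698 → t=2.997, apex=11.011, x_land=101.650, impact vy=-14.698
  bounce: vy ← 0.85·14.698 = 12.493
Arc 5: start y=0.000, vy=12.493 → t=2.547, apex=7.955, x_land=118.486, impact vy=-12.493
  bounce: vy ← 0.85·12.493 = 10.619

1 4.709 29.195 31.125
2 4.147 21.094 58.540
3 3.525 15.240 81.843
4 2.997 11.011 101.650
5 2.547 7.955 118.486
final: 118.486 10.619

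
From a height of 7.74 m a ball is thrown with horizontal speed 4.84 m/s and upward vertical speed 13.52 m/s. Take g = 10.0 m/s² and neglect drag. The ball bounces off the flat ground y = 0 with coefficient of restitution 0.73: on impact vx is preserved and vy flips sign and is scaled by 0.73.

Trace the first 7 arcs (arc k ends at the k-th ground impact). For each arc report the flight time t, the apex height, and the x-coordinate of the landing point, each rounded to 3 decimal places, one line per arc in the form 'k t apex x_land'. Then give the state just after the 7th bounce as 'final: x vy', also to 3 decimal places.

Arc 1: start y=7.740, vy=13.520 → t=3.189, apex=16.880, x_land=15.437, impact vy=-18.374
  bounce: vy ← 0.73·18.374 = 13.413
Arc 2: start y=0.000, vy=13.413 → t=2.683, apex=8.995, x_land=28.420, impact vy=-13.413
  bounce: vy ← 0.73·13.413 = 9.791
Arc 3: start y=0.000, vy=9.791 → t=1.958, apex=4.793, x_land=37.898, impact vy=-9.791
  bounce: vy ← 0.73·9.791 = 7.148
Arc 4: start y=0.000, vy=7.148 → t=1.430, apex=2.554, x_land=44.817, impact vy=-7.148
  bounce: vy ← 0.73·7.148 = 5.218
Arc 5: start y=0.000, vy=5.218 → t=1.044, apex=1.361, x_land=49.868, impact vy=-5.218
  bounce: vy ← 0.73·5.218 = 3.809
Arc 6: start y=0.000, vy=3.809 → t=0.762, apex=0.725, x_land=53.555, impact vy=-3.809
  bounce: vy ← 0.73·3.809 = 2.781
Arc 7: start y=0.000, vy=2.781 → t=0.556, apex=0.387, x_land=56.246, impact vy=-2.781
  bounce: vy ← 0.73·2.781 = 2.030

1 3.189 16.880 15.437
2 2.683 8.995 28.420
3 1.958 4.793 37.898
4 1.430 2.554 44.817
5 1.044 1.361 49.868
6 0.762 0.725 53.555
7 0.556 0.387 56.246
final: 56.246 2.030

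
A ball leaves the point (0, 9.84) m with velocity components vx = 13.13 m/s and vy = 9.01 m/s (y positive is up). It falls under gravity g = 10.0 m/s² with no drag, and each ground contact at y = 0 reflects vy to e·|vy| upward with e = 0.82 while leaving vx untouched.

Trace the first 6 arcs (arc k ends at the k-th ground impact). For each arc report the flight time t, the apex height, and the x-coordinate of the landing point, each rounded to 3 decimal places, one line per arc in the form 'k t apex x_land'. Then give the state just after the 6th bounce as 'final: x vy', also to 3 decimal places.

Arc 1: start y=9.840, vy=9.010 → t=2.568, apex=13.899, x_land=33.721, impact vy=-16.673
  bounce: vy ← 0.82·16.673 = 13.672
Arc 2: start y=0.000, vy=13.672 → t=2.734, apex=9.346, x_land=69.623, impact vy=-13.672
  bounce: vy ← 0.82·13.672 = 11.211
Arc 3: start y=0.000, vy=11.211 → t=2.242, apex=6.284, x_land=99.063, impact vy=-11.211
  bounce: vy ← 0.82·11.211 = 9.193
Arc 4: start y=0.000, vy=9.193 → t=1.839, apex=4.225, x_land=123.203, impact vy=-9.193
  bounce: vy ← 0.82·9.193 = 7.538
Arc 5: start y=0.000, vy=7.538 → t=1.508, apex=2.841, x_land=142.998, impact vy=-7.538
  bounce: vy ← 0.82·7.538 = 6.181
Arc 6: start y=0.000, vy=6.181 → t=1.236, apex=1.910, x_land=159.230, impact vy=-6.181
  bounce: vy ← 0.82·6.181 = 5.069

1 2.568 13.899 33.721
2 2.734 9.346 69.623
3 2.242 6.284 99.063
4 1.839 4.225 123.203
5 1.508 2.841 142.998
6 1.236 1.910 159.230
final: 159.230 5.069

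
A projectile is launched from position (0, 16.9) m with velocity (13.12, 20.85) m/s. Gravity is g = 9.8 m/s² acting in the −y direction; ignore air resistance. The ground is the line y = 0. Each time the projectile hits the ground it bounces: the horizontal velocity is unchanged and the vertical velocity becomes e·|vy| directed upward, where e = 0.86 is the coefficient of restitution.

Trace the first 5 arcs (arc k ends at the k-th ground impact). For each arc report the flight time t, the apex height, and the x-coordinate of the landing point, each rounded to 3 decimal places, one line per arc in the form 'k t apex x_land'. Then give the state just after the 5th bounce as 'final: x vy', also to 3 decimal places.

1 4.952 39.080 64.965
2 4.857 28.903 128.695
3 4.177 21.377 183.502
4 3.593 15.810 230.636
5 3.090 11.693 271.172
final: 271.172 13.020

Arc 1: start y=16.900, vy=20.850 → t=4.952, apex=39.080, x_land=64.965, impact vy=-27.676
  bounce: vy ← 0.86·27.676 = 23.801
Arc 2: start y=0.000, vy=23.801 → t=4.857, apex=28.903, x_land=128.695, impact vy=-23.801
  bounce: vy ← 0.86·23.801 = 20.469
Arc 3: start y=0.000, vy=20.469 → t=4.177, apex=21.377, x_land=183.502, impact vy=-20.469
  bounce: vy ← 0.86·20.469 = 17.604
Arc 4: start y=0.000, vy=17.604 → t=3.593, apex=15.810, x_land=230.636, impact vy=-17.604
  bounce: vy ← 0.86·17.604 = 15.139
Arc 5: start y=0.000, vy=15.139 → t=3.090, apex=11.693, x_land=271.172, impact vy=-15.139
  bounce: vy ← 0.86·15.139 = 13.020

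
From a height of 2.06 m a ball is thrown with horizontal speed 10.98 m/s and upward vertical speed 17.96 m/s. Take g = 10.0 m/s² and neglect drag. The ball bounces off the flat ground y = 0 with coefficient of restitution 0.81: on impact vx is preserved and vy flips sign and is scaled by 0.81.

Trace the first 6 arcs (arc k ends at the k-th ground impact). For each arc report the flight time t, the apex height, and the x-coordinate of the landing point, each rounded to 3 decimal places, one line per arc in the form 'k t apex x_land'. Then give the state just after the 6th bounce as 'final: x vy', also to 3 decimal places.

1 3.703 18.188 40.662
2 3.090 11.933 74.587
3 2.503 7.829 102.067
4 2.027 5.137 124.325
5 1.642 3.370 142.355
6 1.330 2.211 156.958
final: 156.958 5.387

Arc 1: start y=2.060, vy=17.960 → t=3.703, apex=18.188, x_land=40.662, impact vy=-19.073
  bounce: vy ← 0.81·19.073 = 15.449
Arc 2: start y=0.000, vy=15.449 → t=3.090, apex=11.933, x_land=74.587, impact vy=-15.449
  bounce: vy ← 0.81·15.449 = 12.513
Arc 3: start y=0.000, vy=12.513 → t=2.503, apex=7.829, x_land=102.067, impact vy=-12.513
  bounce: vy ← 0.81·12.513 = 10.136
Arc 4: start y=0.000, vy=10.136 → t=2.027, apex=5.137, x_land=124.325, impact vy=-10.136
  bounce: vy ← 0.81·10.136 = 8.210
Arc 5: start y=0.000, vy=8.210 → t=1.642, apex=3.370, x_land=142.355, impact vy=-8.210
  bounce: vy ← 0.81·8.210 = 6.650
Arc 6: start y=0.000, vy=6.650 → t=1.330, apex=2.211, x_land=156.958, impact vy=-6.650
  bounce: vy ← 0.81·6.650 = 5.387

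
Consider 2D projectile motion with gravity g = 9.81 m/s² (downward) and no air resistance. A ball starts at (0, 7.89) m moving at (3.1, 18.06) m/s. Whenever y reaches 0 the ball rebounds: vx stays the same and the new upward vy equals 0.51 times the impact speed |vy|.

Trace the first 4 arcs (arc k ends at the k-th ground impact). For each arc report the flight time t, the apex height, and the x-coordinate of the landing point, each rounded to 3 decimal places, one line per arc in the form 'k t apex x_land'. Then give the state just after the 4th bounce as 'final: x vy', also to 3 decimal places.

Arc 1: start y=7.890, vy=18.060 → t=4.077, apex=24.514, x_land=12.637, impact vy=-21.931
  bounce: vy ← 0.51·21.931 = 11.185
Arc 2: start y=0.000, vy=11.185 → t=2.280, apex=6.376, x_land=19.706, impact vy=-11.185
  bounce: vy ← 0.51·11.185 = 5.704
Arc 3: start y=0.000, vy=5.704 → t=1.163, apex=1.658, x_land=23.311, impact vy=-5.704
  bounce: vy ← 0.51·5.704 = 2.909
Arc 4: start y=0.000, vy=2.909 → t=0.593, apex=0.431, x_land=25.150, impact vy=-2.909
  bounce: vy ← 0.51·2.909 = 1.484

1 4.077 24.514 12.637
2 2.280 6.376 19.706
3 1.163 1.658 23.311
4 0.593 0.431 25.150
final: 25.150 1.484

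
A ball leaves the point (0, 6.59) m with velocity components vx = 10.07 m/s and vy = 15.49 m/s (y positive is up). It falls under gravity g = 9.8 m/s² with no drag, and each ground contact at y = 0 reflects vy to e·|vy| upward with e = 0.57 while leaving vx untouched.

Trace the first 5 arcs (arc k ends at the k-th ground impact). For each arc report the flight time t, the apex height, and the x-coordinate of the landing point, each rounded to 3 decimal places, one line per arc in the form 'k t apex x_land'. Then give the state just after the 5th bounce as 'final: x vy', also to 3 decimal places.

1 3.541 18.832 35.658
2 2.235 6.118 58.163
3 1.274 1.988 70.991
4 0.726 0.646 78.303
5 0.414 0.210 82.471
final: 82.471 1.156

Arc 1: start y=6.590, vy=15.490 → t=3.541, apex=18.832, x_land=35.658, impact vy=-19.212
  bounce: vy ← 0.57·19.212 = 10.951
Arc 2: start y=0.000, vy=10.951 → t=2.235, apex=6.118, x_land=58.163, impact vy=-10.951
  bounce: vy ← 0.57·10.951 = 6.242
Arc 3: start y=0.000, vy=6.242 → t=1.274, apex=1.988, x_land=70.991, impact vy=-6.242
  bounce: vy ← 0.57·6.242 = 3.558
Arc 4: start y=0.000, vy=3.558 → t=0.726, apex=0.646, x_land=78.303, impact vy=-3.558
  bounce: vy ← 0.57·3.558 = 2.028
Arc 5: start y=0.000, vy=2.028 → t=0.414, apex=0.210, x_land=82.471, impact vy=-2.028
  bounce: vy ← 0.57·2.028 = 1.156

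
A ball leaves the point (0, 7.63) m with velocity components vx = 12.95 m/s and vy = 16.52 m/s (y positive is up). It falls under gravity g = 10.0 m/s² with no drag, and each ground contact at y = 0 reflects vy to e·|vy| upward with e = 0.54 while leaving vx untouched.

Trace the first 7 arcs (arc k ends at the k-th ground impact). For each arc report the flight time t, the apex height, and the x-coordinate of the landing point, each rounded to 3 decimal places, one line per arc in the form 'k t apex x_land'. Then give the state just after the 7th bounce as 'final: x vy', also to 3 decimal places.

1 3.715 21.276 48.107
2 2.228 6.204 76.957
3 1.203 1.809 92.536
4 0.650 0.528 100.949
5 0.351 0.154 105.491
6 0.189 0.045 107.945
7 0.102 0.013 109.269
final: 109.269 0.276

Arc 1: start y=7.630, vy=16.520 → t=3.715, apex=21.276, x_land=48.107, impact vy=-20.628
  bounce: vy ← 0.54·20.628 = 11.139
Arc 2: start y=0.000, vy=11.139 → t=2.228, apex=6.204, x_land=76.957, impact vy=-11.139
  bounce: vy ← 0.54·11.139 = 6.015
Arc 3: start y=0.000, vy=6.015 → t=1.203, apex=1.809, x_land=92.536, impact vy=-6.015
  bounce: vy ← 0.54·6.015 = 3.248
Arc 4: start y=0.000, vy=3.248 → t=0.650, apex=0.528, x_land=100.949, impact vy=-3.248
  bounce: vy ← 0.54·3.248 = 1.754
Arc 5: start y=0.000, vy=1.754 → t=0.351, apex=0.154, x_land=105.491, impact vy=-1.754
  bounce: vy ← 0.54·1.754 = 0.947
Arc 6: start y=0.000, vy=0.947 → t=0.189, apex=0.045, x_land=107.945, impact vy=-0.947
  bounce: vy ← 0.54·0.947 = 0.511
Arc 7: start y=0.000, vy=0.511 → t=0.102, apex=0.013, x_land=109.269, impact vy=-0.511
  bounce: vy ← 0.54·0.511 = 0.276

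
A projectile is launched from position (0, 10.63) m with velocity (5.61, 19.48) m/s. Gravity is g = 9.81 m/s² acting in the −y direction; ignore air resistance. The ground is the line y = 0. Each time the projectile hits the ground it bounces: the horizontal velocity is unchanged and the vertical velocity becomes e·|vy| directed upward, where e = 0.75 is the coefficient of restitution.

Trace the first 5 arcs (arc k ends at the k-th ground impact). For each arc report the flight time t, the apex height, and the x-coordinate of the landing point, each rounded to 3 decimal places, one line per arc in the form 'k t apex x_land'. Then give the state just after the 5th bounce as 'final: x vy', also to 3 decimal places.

Arc 1: start y=10.630, vy=19.480 → t=4.458, apex=29.971, x_land=25.007, impact vy=-24.249
  bounce: vy ← 0.75·24.249 = 18.187
Arc 2: start y=0.000, vy=18.187 → t=3.708, apex=16.859, x_land=45.808, impact vy=-18.187
  bounce: vy ← 0.75·18.187 = 13.640
Arc 3: start y=0.000, vy=13.640 → t=2.781, apex=9.483, x_land=61.409, impact vy=-13.640
  bounce: vy ← 0.75·13.640 = 10.230
Arc 4: start y=0.000, vy=10.230 → t=2.086, apex=5.334, x_land=73.110, impact vy=-10.230
  bounce: vy ← 0.75·10.230 = 7.673
Arc 5: start y=0.000, vy=7.673 → t=1.564, apex=3.000, x_land=81.885, impact vy=-7.673
  bounce: vy ← 0.75·7.673 = 5.754

1 4.458 29.971 25.007
2 3.708 16.859 45.808
3 2.781 9.483 61.409
4 2.086 5.334 73.110
5 1.564 3.000 81.885
final: 81.885 5.754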